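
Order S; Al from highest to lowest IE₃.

After 2 electrons have been removed, what remains? S²⁺ still has 4 valence electrons; Al²⁺ still has 1 valence electron.
All are still removing valence electrons, so compare the +2 ions as you would atoms: IE_3 generally rises across a period (higher Z_eff) and falls down a group (larger shell), subject to the usual subshell exceptions.
Valence configurations: S²⁺ [Ne]3s²3p², Al²⁺ [Ne]3s¹.
The numbers (kJ/mol): S 3357, Al 2745.
Putting it together, IE_3: Al < S.

S > Al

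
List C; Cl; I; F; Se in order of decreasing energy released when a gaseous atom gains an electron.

EA tends to increase across a period and decrease down a group, though the pattern is less regular than for IE or radius.
Here both period and group differ, so the two effects have to be weighed against each other.
Se > C: the two effects oppose for this pair; the across-period effect wins (195 vs 122 kJ/mol).
I > Se: the two effects oppose for this pair; the across-period effect wins (295 vs 195 kJ/mol).
F > I: F sits above I in group 17, so the down-group effect alone puts F higher.
Cl > F: this pair runs against the simple trend — see the exception note.
Note the exception: Cl has a higher electron affinity than F, contrary to the simple trend — F's small 2p subshell makes the incoming electron feel strong e⁻–e⁻ repulsion, so Cl actually releases more energy on gaining an electron.
For reference (kJ/mol): C 122, F 328, Cl 349, Se 195, I 295.
So from highest to lowest: Cl > F > I > Se > C.

Cl, F, I, Se, C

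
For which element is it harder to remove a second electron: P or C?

The second ionization energy removes an electron from the +1 ion. For each element: P⁺ still has 4 valence electrons; C⁺ still has 3 valence electrons.
All are still removing valence electrons, so compare the +1 ions as you would atoms: IE_2 generally rises across a period (higher Z_eff) and falls down a group (larger shell), subject to the usual subshell exceptions.
Valence configurations: P⁺ [Ne]3s²3p², C⁺ [He]2s²2p¹.
Tabulated IE_2 (kJ/mol): P 1907, C 2353.
Overall IE_2 order: P < C.

C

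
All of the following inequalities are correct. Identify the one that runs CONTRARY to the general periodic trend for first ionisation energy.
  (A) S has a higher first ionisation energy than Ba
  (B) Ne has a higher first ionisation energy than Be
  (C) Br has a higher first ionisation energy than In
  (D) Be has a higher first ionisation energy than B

The general trend: first ionisation energy increases across a period and decreases down a group.
(A) S (period 3, group 16) vs Ba (period 6, group 2): the stated order agrees with the simple trend.
(B) Ne (period 2, group 18) vs Be (period 2, group 2): the stated order agrees with the simple trend.
(C) Br (period 4, group 17) vs In (period 5, group 13): the stated order agrees with the simple trend.
(D) Be (period 2, group 2) vs B (period 2, group 13): the stated order contradicts the simple trend.
The exception is (D): removing B's lone 2p electron is easier than breaking Be's filled 2s².

(D)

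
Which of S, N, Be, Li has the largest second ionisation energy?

Li

IE_2 is the cost of taking one more electron from the +1 cation: S⁺ still has 5 valence electrons; N⁺ still has 4 valence electrons; Be⁺ still has 1 valence electron; Li⁺ is the bare [He] core.
Pulling an electron out of a noble-gas core costs far more than removing a remaining valence electron, so Li sits at the high end of IE_2.
Valence configurations: S⁺ [Ne]3s²3p³, N⁺ [He]2s²2p², Be⁺ [He]2s¹.
Tabulated IE_2 (kJ/mol): S 2252, N 2856, Be 1757, Li 7298.
Hence IE_2: Be < S < N < Li.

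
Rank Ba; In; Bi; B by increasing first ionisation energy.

Ba < In < Bi < B

B is in period 2, group 13; In is in period 5, group 13; Ba is in period 6, group 2; Bi is in period 6, group 15.
First ionization energy rises across a period (greater Z_eff holds electrons more tightly) and falls down a group (valence electrons are farther from the nucleus).
Neither a single period nor a single group — weigh both effects.
In > Ba: relative to Ba, both the across-period and down-group shifts push In's first ionization energy up.
Bi > In: period and group pull opposite ways; the across-period shift dominates (703 vs 558 kJ/mol).
B > Bi: period and group pull opposite ways; the down-group shift dominates (801 vs 703 kJ/mol).
Tabulated first ionization energy (kJ/mol): B 801, In 558, Ba 503, Bi 703.
So from lowest to highest: Ba < In < Bi < B.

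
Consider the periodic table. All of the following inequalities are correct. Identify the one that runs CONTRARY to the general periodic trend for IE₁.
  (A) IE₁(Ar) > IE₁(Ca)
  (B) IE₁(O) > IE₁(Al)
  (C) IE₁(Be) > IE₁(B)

The general trend: IE₁ increases across a period and decreases down a group.
(A) Ar (period 3, group 18) vs Ca (period 4, group 2): the stated order agrees with the simple trend.
(B) O (period 2, group 16) vs Al (period 3, group 13): the stated order agrees with the simple trend.
(C) Be (period 2, group 2) vs B (period 2, group 13): the stated order contradicts the simple trend.
The exception is (C): removing B's lone 2p electron is easier than breaking Be's filled 2s².

(C)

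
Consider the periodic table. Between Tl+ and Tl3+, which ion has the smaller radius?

Tl3+

Both ions have Z = 81 protons, but Tl3+ has lost more electrons, so its remaining electrons feel a larger effective nuclear charge per electron and are pulled in more tightly.
Higher positive charge → smaller ion, so Tl+ > Tl3+.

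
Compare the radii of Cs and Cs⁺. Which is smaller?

Forming Cs⁺ removes 1 electron from Cs. Fewer electrons for the same nuclear charge means less shielding and a higher Z_eff on the remaining electrons, and for main-group metals the entire outer shell is lost.
A cation is smaller than its parent atom: Cs⁺ < Cs.

Cs⁺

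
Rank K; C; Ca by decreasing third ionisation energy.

Ca, C, K

The third ionization energy removes an electron from the +2 ion. For each element: K²⁺ is already 1 electron into the core; C²⁺ still has 2 valence electrons; Ca²⁺ is the bare [Ar] core.
Usually core removal costs more than valence removal, but here the competition is close: a tightly held n=2 valence electron can cost more to remove than an n=3 core electron, so the actual values have to decide it.
Approximate IE_3 values (kJ/mol): K 4420, C 4620, Ca 4912.
Putting it together, IE_3: K < C < Ca.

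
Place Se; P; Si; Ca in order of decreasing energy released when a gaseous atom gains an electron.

Si is in period 3, group 14; P is in period 3, group 15; Ca is in period 4, group 2; Se is in period 4, group 16.
EA tends to increase across a period and decrease down a group, though the pattern is less regular than for IE or radius.
Neither a single period nor a single group — weigh both effects.
P > Ca: both effects reinforce here, so P is clearly the higher of the two.
Si > P: this pair runs against the simple trend — see the exception note.
Se > Si: the two effects oppose for this pair; the across-period effect wins (195 vs 134 kJ/mol).
Note the exception: Si has a higher electron affinity than P, contrary to the simple trend — adding an electron to P's half-filled 3p³ is unfavourable, so Si (3p²) has the more exothermic EA.
Tabulated electron affinity (kJ/mol): Si 134, P 72, Ca 2, Se 195.
So from highest to lowest: Se > Si > P > Ca.

Se, Si, P, Ca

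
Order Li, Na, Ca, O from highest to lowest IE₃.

Li, Na, O, Ca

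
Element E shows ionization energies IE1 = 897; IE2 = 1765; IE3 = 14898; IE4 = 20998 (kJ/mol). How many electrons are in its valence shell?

2

Look for the largest jump between consecutive ionization energies: IE3/IE2 ≈ 8.4, far larger than any earlier ratio.
That jump marks the point where a core electron is being removed. So the atom has 2 valence electrons.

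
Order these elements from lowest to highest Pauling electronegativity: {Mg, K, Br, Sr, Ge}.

K < Sr < Mg < Ge < Br

Mg is in period 3, group 2; K is in period 4, group 1; Ge is in period 4, group 14; Br is in period 4, group 17; Sr is in period 5, group 2.
EN rises left→right (higher Z_eff, smaller atoms) and falls top→bottom (larger, more shielded atoms).
These span different periods and groups, so the two trends combine.
Sr > K: period and group pull opposite ways; the across-period shift dominates (0.95 vs 0.82).
Mg > Sr: they share group 2; the group trend gives Mg the larger value.
Ge > Mg: period and group pull opposite ways; the across-period shift dominates (2.01 vs 1.31).
Br > Ge: both are in period 4; the period trend gives Br the larger value.
Tabulated electronegativity (Pauling): Mg 1.31, K 0.82, Ge 2.01, Br 2.96, Sr 0.95.
So from lowest to highest: K < Sr < Mg < Ge < Br.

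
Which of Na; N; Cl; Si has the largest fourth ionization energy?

Na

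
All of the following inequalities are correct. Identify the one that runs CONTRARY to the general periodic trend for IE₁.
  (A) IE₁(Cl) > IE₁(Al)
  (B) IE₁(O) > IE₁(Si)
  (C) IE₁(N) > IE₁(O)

(C)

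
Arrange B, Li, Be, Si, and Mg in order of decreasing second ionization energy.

Li > B > Be > Si > Mg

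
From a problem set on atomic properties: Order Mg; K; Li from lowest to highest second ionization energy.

Mg, K, Li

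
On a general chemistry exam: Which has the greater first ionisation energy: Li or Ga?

Li is in period 2, group 1; Ga is in period 4, group 13.
Removing the outermost electron gets harder across a period and easier down a group.
Here both period and group differ, so the two effects have to be weighed against each other.
Ga > Li: period and group pull opposite ways; the across-period shift dominates (579 vs 520 kJ/mol).
Approximate values (kJ/mol): Li 520, Ga 579.
So Ga has the greater first ionisation energy (Ga > Li).

Ga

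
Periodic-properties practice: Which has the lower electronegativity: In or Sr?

Sr

Sr is in period 5, group 2; In is in period 5, group 13.
EN rises left→right (higher Z_eff, smaller atoms) and falls top→bottom (larger, more shielded atoms).
All lie in period 5, so electronegativity increases left to right.
So Sr has the lower electronegativity (Sr < In).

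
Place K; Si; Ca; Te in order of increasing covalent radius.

Si is in period 3, group 14; K is in period 4, group 1; Ca is in period 4, group 2; Te is in period 5, group 16.
Moving right in a period, electrons are added to the same shell under a stronger nuclear pull, so atoms get smaller; moving down, a new shell is opened and atoms get larger.
Here both period and group differ, so the two effects have to be weighed against each other.
Te > Si: the two effects oppose for this pair; the down-group effect wins (136 vs 116 pm).
Ca > Te: the two effects oppose for this pair; the across-period effect wins (171 vs 136 pm).
K > Ca: both are in period 4; the period trend gives K the larger value.
For reference (pm): Si 116, K 196, Ca 171, Te 136.
So from smallest to largest: Si < Te < Ca < K.

Si < Te < Ca < K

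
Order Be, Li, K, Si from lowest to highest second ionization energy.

IE_2 is the cost of taking one more electron from the +1 cation: Be⁺ still has 1 valence electron; Li⁺ is the bare [He] core; K⁺ is the bare [Ar] core; Si⁺ still has 3 valence electrons.
Pulling an electron out of a noble-gas core costs far more than removing a remaining valence electron, so K and Li sit at the high end of IE_2.
Valence configurations: Be⁺ [He]2s¹, Si⁺ [Ne]3s²3p¹.
The numbers (kJ/mol): Be 1757, Li 7298, K 3052, Si 1577.
Hence IE_2: Si < Be < K < Li.

Si < Be < K < Li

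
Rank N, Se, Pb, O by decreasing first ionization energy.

N > O > Se > Pb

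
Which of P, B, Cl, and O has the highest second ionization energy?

O

Consider each +1 ion: P⁺ still has 4 valence electrons; B⁺ still has 2 valence electrons; Cl⁺ still has 6 valence electrons; O⁺ still has 5 valence electrons.
All are still removing valence electrons, so compare the +1 ions as you would atoms: IE_2 generally rises across a period (higher Z_eff) and falls down a group (larger shell), subject to the usual subshell exceptions.
Valence configurations: P⁺ [Ne]3s²3p², B⁺ [He]2s², Cl⁺ [Ne]3s²3p⁴, O⁺ [He]2s²2p³.
The numbers (kJ/mol): P 1907, B 2427, Cl 2298, O 3388.
Overall IE_2 order: P < Cl < B < O.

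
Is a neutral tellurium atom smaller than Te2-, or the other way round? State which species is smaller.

Te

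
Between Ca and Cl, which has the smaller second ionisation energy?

IE_2 is the cost of taking one more electron from the +1 cation: Ca⁺ still has 1 valence electron; Cl⁺ still has 6 valence electrons.
All are still removing valence electrons, so compare the +1 ions as you would atoms: IE_2 generally rises across a period (higher Z_eff) and falls down a group (larger shell), subject to the usual subshell exceptions.
Valence configurations: Ca⁺ [Ar]4s¹, Cl⁺ [Ne]3s²3p⁴.
Tabulated IE_2 (kJ/mol): Ca 1145, Cl 2298.
Putting it together, IE_2: Ca < Cl.

Ca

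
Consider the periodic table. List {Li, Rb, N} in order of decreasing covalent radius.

Li is in period 2, group 1; N is in period 2, group 15; Rb is in period 5, group 1.
Atomic radius shrinks across a period as nuclear charge pulls the same shell inward, and grows down a group as new shells are added.
Here both period and group differ, so the two effects have to be weighed against each other.
Li > N: both are in period 2; the period trend gives Li the larger value.
Rb > Li: they share group 1; the group trend gives Rb the larger value.
For reference (pm): Li 133, N 71, Rb 210.
So from largest to smallest: Rb > Li > N.

Rb, Li, N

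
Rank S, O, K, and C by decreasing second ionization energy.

After 1 electron has been removed, what remains? S⁺ still has 5 valence electrons; O⁺ still has 5 valence electrons; K⁺ is the bare [Ar] core; C⁺ still has 3 valence electrons.
Usually core removal costs more than valence removal, but here the competition is close: a tightly held n=2 valence electron can cost more to remove than an n=3 core electron, so the actual values have to decide it.
Valence configurations: S⁺ [Ne]3s²3p³, O⁺ [He]2s²2p³, C⁺ [He]2s²2p¹.
Tabulated IE_2 (kJ/mol): S 2252, O 3388, K 3052, C 2353.
Overall IE_2 order: S < C < K < O.

O > K > C > S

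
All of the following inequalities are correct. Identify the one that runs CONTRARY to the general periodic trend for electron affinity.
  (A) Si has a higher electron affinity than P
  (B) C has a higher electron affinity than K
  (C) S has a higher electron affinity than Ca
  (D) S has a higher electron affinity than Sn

(A)

The general trend: electron affinity increases across a period and decreases down a group.
(A) Si (period 3, group 14) vs P (period 3, group 15): the stated order contradicts the simple trend.
(B) C (period 2, group 14) vs K (period 4, group 1): the stated order agrees with the simple trend.
(C) S (period 3, group 16) vs Ca (period 4, group 2): the stated order agrees with the simple trend.
(D) S (period 3, group 16) vs Sn (period 5, group 14): the stated order agrees with the simple trend.
The exception is (A): adding an electron to P's half-filled 3p³ is unfavourable, so Si (3p²) has the more exothermic EA.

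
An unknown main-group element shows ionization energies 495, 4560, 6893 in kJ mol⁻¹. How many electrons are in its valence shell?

Look for the largest jump between consecutive ionization energies: IE2/IE1 ≈ 9.2, far larger than any earlier ratio.
That jump marks the point where a core electron is being removed. So the atom has 1 valence electron.

1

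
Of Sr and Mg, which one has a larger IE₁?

Mg

Mg is in period 3, group 2; Sr is in period 5, group 2.
IE₁ increases left→right with effective nuclear charge and decreases top→bottom as the valence shell moves farther out.
All are in group 2, so first ionization energy increases up the group.
So Mg has the larger IE₁ (Mg > Sr).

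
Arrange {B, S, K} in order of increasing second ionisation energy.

S < B < K

IE_2 is the cost of taking one more electron from the +1 cation: B⁺ still has 2 valence electrons; S⁺ still has 5 valence electrons; K⁺ is the bare [Ar] core.
Core electrons are held far more tightly than valence electrons, so K tops the IE_2 order.
Valence configurations: B⁺ [He]2s², S⁺ [Ne]3s²3p³.
The numbers (kJ/mol): B 2427, S 2252, K 3052.
Hence IE_2: S < B < K.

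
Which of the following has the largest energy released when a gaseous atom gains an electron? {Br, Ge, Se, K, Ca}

Adding an electron releases more energy for atoms nearer the top right (short of the noble gases).
All lie in period 4; the across-period trend (electron affinity increases left to right) applies, with the exception below.
Note the exception: K has a higher electron affinity than Ca, contrary to the simple trend — adding an electron to Ca (ns²) has to open a new, higher-energy np subshell, which is unfavourable.
Approximate values (kJ/mol): K 48, Ca 2, Ge 119, Se 195, Br 325.
The largest energy released when a gaseous atom gains an electron among these belongs to Br.

Br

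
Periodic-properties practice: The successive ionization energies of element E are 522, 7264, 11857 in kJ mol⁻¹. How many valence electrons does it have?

1

Look for the largest jump between consecutive ionization energies: IE2/IE1 ≈ 13.9, far larger than any earlier ratio.
That jump marks the point where a core electron is being removed. So the atom has 1 valence electron.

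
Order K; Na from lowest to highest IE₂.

IE_2 is the cost of taking one more electron from the +1 cation: K⁺ is the bare [Ar] core; Na⁺ is the bare [Ne] core.
All of these are removing an electron from a noble-gas core or deeper; the smaller core (lower principal quantum number) is held far more tightly, and within a period the higher nuclear charge binds the same core more tightly.
Tabulated IE_2 (kJ/mol): K 3052, Na 4562.
Hence IE_2: K < Na.

K < Na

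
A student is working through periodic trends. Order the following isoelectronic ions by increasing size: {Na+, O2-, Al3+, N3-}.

Al3+ < Na+ < O2- < N3-

All of these have 10 electrons, so size is governed by nuclear charge alone: the more protons, the stronger the pull on the same electron cloud, and the smaller the ion.
Nuclear charges: Al3+ (Z=13), Na+ (Z=11), O2- (Z=8), N3- (Z=7).
Smallest to largest: Al3+ < Na+ < O2- < N3-.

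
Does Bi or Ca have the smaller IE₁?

Ca is in period 4, group 2; Bi is in period 6, group 15.
Removing the outermost electron gets harder across a period and easier down a group.
Here both period and group differ, so the two effects have to be weighed against each other.
Bi > Ca: the two effects oppose for this pair; the across-period effect wins (703 vs 590 kJ/mol).
Tabulated first ionization energy (kJ/mol): Ca 590, Bi 703.
So Ca has the smaller IE₁ (Ca < Bi).

Ca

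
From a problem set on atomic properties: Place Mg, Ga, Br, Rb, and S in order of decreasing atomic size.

Rb > Mg > Ga > Br > S

Mg is in period 3, group 2; S is in period 3, group 16; Ga is in period 4, group 13; Br is in period 4, group 17; Rb is in period 5, group 1.
Across a period the added protons contract the valence shell; down a group each new principal shell makes the atom larger.
Here both period and group differ, so the two effects have to be weighed against each other.
Br > S: the two effects oppose for this pair; the down-group effect wins (114 vs 103 pm).
Ga > Br: both are in period 4; the period trend gives Ga the larger value.
Mg > Ga: period and group pull opposite ways; the across-period shift dominates (139 vs 124 pm).
Rb > Mg: both effects reinforce here, so Rb is clearly the larger of the two.
For reference (pm): Mg 139, S 103, Ga 124, Br 114, Rb 210.
So from largest to smallest: Rb > Mg > Ga > Br > S.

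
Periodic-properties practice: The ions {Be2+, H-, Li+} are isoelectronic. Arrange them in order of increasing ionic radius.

All of these have 2 electrons, so size is governed by nuclear charge alone: the more protons, the stronger the pull on the same electron cloud, and the smaller the ion.
Nuclear charges: Be2+ (Z=4), Li+ (Z=3), H- (Z=1).
Smallest to largest: Be2+ < Li+ < H-.

Be2+ < Li+ < H-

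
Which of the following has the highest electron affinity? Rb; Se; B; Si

Se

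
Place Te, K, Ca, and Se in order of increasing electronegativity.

K < Ca < Te < Se

K is in period 4, group 1; Ca is in period 4, group 2; Se is in period 4, group 16; Te is in period 5, group 16.
Electronegativity increases across a period and decreases down a group, tracking effective nuclear charge and atomic size.
These span different periods and groups, so the two trends combine.
Ca > K: Ca lies to the right of K in period 4, so the across-period effect alone puts Ca higher.
Te > Ca: the two effects oppose for this pair; the across-period effect wins (2.10 vs 1.00).
Se > Te: Se sits above Te in group 16, so the down-group effect alone puts Se higher.
Approximate values (Pauling): K 0.82, Ca 1.00, Se 2.55, Te 2.10.
So from lowest to highest: K < Ca < Te < Se.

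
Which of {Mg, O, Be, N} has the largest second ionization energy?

After 1 electron has been removed, what remains? Mg⁺ still has 1 valence electron; O⁺ still has 5 valence electrons; Be⁺ still has 1 valence electron; N⁺ still has 4 valence electrons.
All are still removing valence electrons, so compare the +1 ions as you would atoms: IE_2 generally rises across a period (higher Z_eff) and falls down a group (larger shell), subject to the usual subshell exceptions.
Valence configurations: Mg⁺ [Ne]3s¹, O⁺ [He]2s²2p³, Be⁺ [He]2s¹, N⁺ [He]2s²2p².
The numbers (kJ/mol): Mg 1451, O 3388, Be 1757, N 2856.
Overall IE_2 order: Mg < Be < N < O.

O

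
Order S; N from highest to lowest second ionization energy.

IE_2 is the cost of taking one more electron from the +1 cation: S⁺ still has 5 valence electrons; N⁺ still has 4 valence electrons.
All are still removing valence electrons, so compare the +1 ions as you would atoms: IE_2 generally rises across a period (higher Z_eff) and falls down a group (larger shell), subject to the usual subshell exceptions.
Valence configurations: S⁺ [Ne]3s²3p³, N⁺ [He]2s²2p².
Tabulated IE_2 (kJ/mol): S 2252, N 2856.
Overall IE_2 order: S < N.

N, S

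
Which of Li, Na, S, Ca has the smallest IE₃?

S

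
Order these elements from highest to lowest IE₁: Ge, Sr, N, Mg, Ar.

Ar > N > Ge > Mg > Sr

First ionization energy rises across a period (greater Z_eff holds electrons more tightly) and falls down a group (valence electrons are farther from the nucleus).
Here both period and group differ, so the two effects have to be weighed against each other.
Mg > Sr: they share group 2; the group trend gives Mg the larger value.
Ge > Mg: the two effects oppose for this pair; the across-period effect wins (762 vs 738 kJ/mol).
N > Ge: both effects reinforce here, so N is clearly the higher of the two.
Ar > N: the two effects oppose for this pair; the across-period effect wins (1521 vs 1402 kJ/mol).
Approximate values (kJ/mol): N 1402, Mg 738, Ar 1521, Ge 762, Sr 550.
So from highest to lowest: Ar > N > Ge > Mg > Sr.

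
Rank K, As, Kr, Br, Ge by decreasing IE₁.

Across a period the outer electron is held more tightly (higher IE₁); down a group it sits in a higher shell, more shielded, and comes off more easily.
All lie in period 4, so first ionization energy increases left to right.
So from highest to lowest: Kr > Br > As > Ge > K.

Kr > Br > As > Ge > K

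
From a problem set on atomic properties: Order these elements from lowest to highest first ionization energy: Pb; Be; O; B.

Pb, B, Be, O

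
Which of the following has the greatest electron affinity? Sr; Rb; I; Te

I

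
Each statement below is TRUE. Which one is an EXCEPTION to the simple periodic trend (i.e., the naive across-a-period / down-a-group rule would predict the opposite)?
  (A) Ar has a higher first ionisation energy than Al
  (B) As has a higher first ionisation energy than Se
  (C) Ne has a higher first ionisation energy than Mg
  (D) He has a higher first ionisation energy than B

(B)

The general trend: first ionisation energy increases across a period and decreases down a group.
(A) Ar (period 3, group 18) vs Al (period 3, group 13): the stated order agrees with the simple trend.
(B) As (period 4, group 15) vs Se (period 4, group 16): the stated order contradicts the simple trend.
(C) Ne (period 2, group 18) vs Mg (period 3, group 2): the stated order agrees with the simple trend.
(D) He (period 1, group 18) vs B (period 2, group 13): the stated order agrees with the simple trend.
The exception is (B): Se (4p⁴) ionizes more easily than half-filled As (4p³).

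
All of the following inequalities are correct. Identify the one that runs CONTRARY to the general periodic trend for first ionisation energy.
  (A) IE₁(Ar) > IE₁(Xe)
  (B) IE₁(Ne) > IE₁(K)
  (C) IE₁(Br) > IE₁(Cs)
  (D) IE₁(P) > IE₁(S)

The general trend: first ionisation energy increases across a period and decreases down a group.
(A) Ar (period 3, group 18) vs Xe (period 5, group 18): the stated order agrees with the simple trend.
(B) Ne (period 2, group 18) vs K (period 4, group 1): the stated order agrees with the simple trend.
(C) Br (period 4, group 17) vs Cs (period 6, group 1): the stated order agrees with the simple trend.
(D) P (period 3, group 15) vs S (period 3, group 16): the stated order contradicts the simple trend.
The exception is (D): S (3p⁴) ionizes more easily than half-filled P (3p³) because the paired 3p electron in S is pushed out by e⁻–e⁻ repulsion.

(D)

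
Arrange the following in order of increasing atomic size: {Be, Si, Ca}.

Be < Si < Ca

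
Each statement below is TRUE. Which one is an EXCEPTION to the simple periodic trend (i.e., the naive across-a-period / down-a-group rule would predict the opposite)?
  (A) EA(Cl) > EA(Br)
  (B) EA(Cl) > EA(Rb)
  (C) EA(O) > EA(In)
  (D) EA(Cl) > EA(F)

The general trend: electron affinity increases across a period and decreases down a group.
(A) Cl (period 3, group 17) vs Br (period 4, group 17): the stated order agrees with the simple trend.
(B) Cl (period 3, group 17) vs Rb (period 5, group 1): the stated order agrees with the simple trend.
(C) O (period 2, group 16) vs In (period 5, group 13): the stated order agrees with the simple trend.
(D) Cl (period 3, group 17) vs F (period 2, group 17): the stated order contradicts the simple trend.
The exception is (D): F's small 2p subshell makes the incoming electron feel strong e⁻–e⁻ repulsion, so Cl actually releases more energy on gaining an electron.

(D)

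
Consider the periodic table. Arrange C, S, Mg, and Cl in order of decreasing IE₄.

IE_4 is the cost of taking one more electron from the +3 cation: C³⁺ still has 1 valence electron; S³⁺ still has 3 valence electrons; Mg³⁺ is already 1 electron into the core; Cl³⁺ still has 4 valence electrons.
Breaking into a closed-shell core is much more expensive than removing a leftover valence electron — Mg has the largest IE_4 here.
Valence configurations: C³⁺ [He]2s¹, S³⁺ [Ne]3s²3p¹, Cl³⁺ [Ne]3s²3p².
Tabulated IE_4 (kJ/mol): C 6223, S 4556, Mg 10543, Cl 5159.
So the fourth ionization energies run S < Cl < C < Mg.

Mg, C, Cl, S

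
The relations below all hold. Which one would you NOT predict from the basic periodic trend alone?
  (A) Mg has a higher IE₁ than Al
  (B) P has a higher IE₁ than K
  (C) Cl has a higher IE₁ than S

The general trend: IE₁ increases across a period and decreases down a group.
(A) Mg (period 3, group 2) vs Al (period 3, group 13): the stated order contradicts the simple trend.
(B) P (period 3, group 15) vs K (period 4, group 1): the stated order agrees with the simple trend.
(C) Cl (period 3, group 17) vs S (period 3, group 16): the stated order agrees with the simple trend.
The exception is (A): Al's single 3p electron is easier to remove than one from Mg's filled 3s².

(A)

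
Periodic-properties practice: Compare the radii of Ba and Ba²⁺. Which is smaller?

Ba²⁺

Forming Ba²⁺ removes 2 electrons from Ba. Fewer electrons for the same nuclear charge means less shielding and a higher Z_eff on the remaining electrons, and for main-group metals the entire outer shell is lost.
A cation is smaller than its parent atom: Ba²⁺ < Ba.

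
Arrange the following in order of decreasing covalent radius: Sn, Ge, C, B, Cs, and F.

Cs, Sn, Ge, B, C, F

Radius decreases left→right (rising Z_eff, same n) and increases top→bottom (higher n).
Here both period and group differ, so the two effects have to be weighed against each other.
C > F: both are in period 2; the period trend gives C the larger value.
B > C: both are in period 2; the period trend gives B the larger value.
Ge > B: the two effects oppose for this pair; the down-group effect wins (121 vs 85 pm).
Sn > Ge: they share group 14; the group trend gives Sn the larger value.
Cs > Sn: relative to Sn, both the across-period and down-group shifts push Cs's atomic radius up.
Approximate values (pm): B 85, C 75, F 64, Ge 121, Sn 140, Cs 232.
So from largest to smallest: Cs > Sn > Ge > B > C > F.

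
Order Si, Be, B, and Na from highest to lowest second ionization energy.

The second ionization energy removes an electron from the +1 ion. For each element: Si⁺ still has 3 valence electrons; Be⁺ still has 1 valence electron; B⁺ still has 2 valence electrons; Na⁺ is the bare [Ne] core.
Breaking into a closed-shell core is much more expensive than removing a leftover valence electron — Na has the largest IE_2 here.
Valence configurations: Si⁺ [Ne]3s²3p¹, Be⁺ [He]2s¹, B⁺ [He]2s².
Approximate IE_2 values (kJ/mol): Si 1577, Be 1757, B 2427, Na 4562.
So the second ionization energies run Si < Be < B < Na.

Na > B > Be > Si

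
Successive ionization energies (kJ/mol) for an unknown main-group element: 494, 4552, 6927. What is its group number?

Group 1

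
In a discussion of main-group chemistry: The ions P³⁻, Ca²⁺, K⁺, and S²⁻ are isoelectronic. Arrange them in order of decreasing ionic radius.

P³⁻, S²⁻, K⁺, Ca²⁺

All of these have 18 electrons, so size is governed by nuclear charge alone: the more protons, the stronger the pull on the same electron cloud, and the smaller the ion.
Nuclear charges: Ca²⁺ (Z=20), K⁺ (Z=19), S²⁻ (Z=16), P³⁻ (Z=15).
Largest to smallest: P³⁻ > S²⁻ > K⁺ > Ca²⁺.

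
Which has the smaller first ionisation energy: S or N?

S

N is in period 2, group 15; S is in period 3, group 16.
First ionization energy rises across a period (greater Z_eff holds electrons more tightly) and falls down a group (valence electrons are farther from the nucleus).
These sit on a diagonal, where the across-period and down-group effects partly cancel.
N > S: the two effects oppose for this pair; the down-group effect wins (1402 vs 1000 kJ/mol).
Tabulated first ionization energy (kJ/mol): N 1402, S 1000.
So S has the smaller first ionisation energy (S < N).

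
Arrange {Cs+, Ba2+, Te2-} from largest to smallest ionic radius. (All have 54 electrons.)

Te2- > Cs+ > Ba2+

All of these have 54 electrons, so size is governed by nuclear charge alone: the more protons, the stronger the pull on the same electron cloud, and the smaller the ion.
Nuclear charges: Ba2+ (Z=56), Cs+ (Z=55), Te2- (Z=52).
Largest to smallest: Te2- > Cs+ > Ba2+.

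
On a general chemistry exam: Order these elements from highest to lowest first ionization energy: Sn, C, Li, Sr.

C > Sn > Sr > Li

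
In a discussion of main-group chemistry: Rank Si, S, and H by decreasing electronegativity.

S > H > Si

EN rises left→right (higher Z_eff, smaller atoms) and falls top→bottom (larger, more shielded atoms).
These span different periods and groups, so the two trends combine.
H > Si: period and group pull opposite ways; the down-group shift dominates (2.20 vs 1.90).
S > H: period and group pull opposite ways; the across-period shift dominates (2.58 vs 2.20).
Tabulated electronegativity (Pauling): H 2.20, Si 1.90, S 2.58.
So from highest to lowest: S > H > Si.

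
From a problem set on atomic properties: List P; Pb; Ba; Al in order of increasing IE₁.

Ba < Al < Pb < P

Al is in period 3, group 13; P is in period 3, group 15; Ba is in period 6, group 2; Pb is in period 6, group 14.
Across a period the outer electron is held more tightly (higher IE₁); down a group it sits in a higher shell, more shielded, and comes off more easily.
These span different periods and groups, so the two trends combine.
Al > Ba: relative to Ba, both the across-period and down-group shifts push Al's first ionization energy up.
Pb > Al: period and group pull opposite ways; the across-period shift dominates (716 vs 578 kJ/mol).
P > Pb: both effects reinforce here, so P is clearly the higher of the two.
Approximate values (kJ/mol): Al 578, P 1012, Ba 503, Pb 716.
So from lowest to highest: Ba < Al < Pb < P.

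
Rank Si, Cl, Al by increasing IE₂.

The second ionization energy removes an electron from the +1 ion. For each element: Si⁺ still has 3 valence electrons; Cl⁺ still has 6 valence electrons; Al⁺ still has 2 valence electrons.
All are still removing valence electrons, so compare the +1 ions as you would atoms: IE_2 generally rises across a period (higher Z_eff) and falls down a group (larger shell), subject to the usual subshell exceptions.
Valence configurations: Si⁺ [Ne]3s²3p¹, Cl⁺ [Ne]3s²3p⁴, Al⁺ [Ne]3s².
Si⁺ loses a lone 3p electron whereas Al⁺ must break into a filled 3s² pair, so IE_2(Al) > IE_2(Si) even though Si has the higher nuclear charge.
Approximate IE_2 values (kJ/mol): Si 1577, Cl 2298, Al 1817.
Hence IE_2: Si < Al < Cl.

Si < Al < Cl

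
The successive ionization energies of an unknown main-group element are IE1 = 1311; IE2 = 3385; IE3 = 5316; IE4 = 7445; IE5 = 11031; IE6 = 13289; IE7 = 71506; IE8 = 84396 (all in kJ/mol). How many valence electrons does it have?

Look for the largest jump between consecutive ionization energies: IE7/IE6 ≈ 5.4, far larger than any earlier ratio.
That jump marks the point where a core electron is being removed. So the atom has 6 valence electrons.

6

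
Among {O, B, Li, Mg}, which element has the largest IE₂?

Li

After 1 electron has been removed, what remains? O⁺ still has 5 valence electrons; B⁺ still has 2 valence electrons; Li⁺ is the bare [He] core; Mg⁺ still has 1 valence electron.
Breaking into a closed-shell core is much more expensive than removing a leftover valence electron — Li has the largest IE_2 here.
Valence configurations: O⁺ [He]2s²2p³, B⁺ [He]2s², Mg⁺ [Ne]3s¹.
The numbers (kJ/mol): O 3388, B 2427, Li 7298, Mg 1451.
So the second ionization energies run Mg < B < O < Li.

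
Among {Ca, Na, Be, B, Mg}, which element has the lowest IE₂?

IE_2 is the cost of taking one more electron from the +1 cation: Ca⁺ still has 1 valence electron; Na⁺ is the bare [Ne] core; Be⁺ still has 1 valence electron; B⁺ still has 2 valence electrons; Mg⁺ still has 1 valence electron.
Core electrons are held far more tightly than valence electrons, so Na tops the IE_2 order.
Valence configurations: Ca⁺ [Ar]4s¹, Be⁺ [He]2s¹, B⁺ [He]2s², Mg⁺ [Ne]3s¹.
Approximate IE_2 values (kJ/mol): Ca 1145, Na 4562, Be 1757, B 2427, Mg 1451.
Overall IE_2 order: Ca < Mg < Be < B < Na.

Ca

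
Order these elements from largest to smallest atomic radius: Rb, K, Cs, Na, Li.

Li is in period 2, group 1; Na is in period 3, group 1; K is in period 4, group 1; Rb is in period 5, group 1; Cs is in period 6, group 1.
Across a period the added protons contract the valence shell; down a group each new principal shell makes the atom larger.
All are in group 1, so atomic radius increases down the group.
So from largest to smallest: Cs > Rb > K > Na > Li.

Cs > Rb > K > Na > Li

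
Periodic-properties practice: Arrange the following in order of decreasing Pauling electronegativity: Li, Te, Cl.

Smaller atoms with higher effective nuclear charge are more electronegative.
These span different periods and groups, so the two trends combine.
Te > Li: the two effects oppose for this pair; the across-period effect wins (2.10 vs 0.98).
Cl > Te: both effects reinforce here, so Cl is clearly the higher of the two.
Tabulated electronegativity (Pauling): Li 0.98, Cl 3.16, Te 2.10.
So from highest to lowest: Cl > Te > Li.

Cl > Te > Li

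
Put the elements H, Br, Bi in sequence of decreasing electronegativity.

Br > H > Bi

EN rises left→right (higher Z_eff, smaller atoms) and falls top→bottom (larger, more shielded atoms).
Neither a single period nor a single group — weigh both effects.
H > Bi: the two effects oppose for this pair; the down-group effect wins (2.20 vs 2.02).
Br > H: period and group pull opposite ways; the across-period shift dominates (2.96 vs 2.20).
Approximate values (Pauling): H 2.20, Br 2.96, Bi 2.02.
So from highest to lowest: Br > H > Bi.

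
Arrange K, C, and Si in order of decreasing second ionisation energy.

K, C, Si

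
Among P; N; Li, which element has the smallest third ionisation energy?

After 2 electrons have been removed, what remains? P²⁺ still has 3 valence electrons; N²⁺ still has 3 valence electrons; Li²⁺ is already 1 electron into the core.
Core electrons are held far more tightly than valence electrons, so Li tops the IE_3 order.
Valence configurations: P²⁺ [Ne]3s²3p¹, N²⁺ [He]2s²2p¹.
Approximate IE_3 values (kJ/mol): P 2914, N 4578, Li 11815.
Hence IE_3: P < N < Li.

P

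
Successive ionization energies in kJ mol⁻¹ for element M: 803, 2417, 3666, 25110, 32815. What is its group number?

Look for the largest jump between consecutive ionization energies: IE4/IE3 ≈ 6.8, far larger than any earlier ratio.
That jump marks the point where a core electron is being removed. So the atom has 3 valence electrons.
A main-group element with 3 valence electrons is in group 13.

Group 13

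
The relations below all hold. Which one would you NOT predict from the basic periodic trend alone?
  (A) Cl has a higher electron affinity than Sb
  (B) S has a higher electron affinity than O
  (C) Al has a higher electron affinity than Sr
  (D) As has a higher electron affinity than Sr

(B)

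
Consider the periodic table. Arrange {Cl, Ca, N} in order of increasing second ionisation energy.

Ca < Cl < N

After 1 electron has been removed, what remains? Cl⁺ still has 6 valence electrons; Ca⁺ still has 1 valence electron; N⁺ still has 4 valence electrons.
All are still removing valence electrons, so compare the +1 ions as you would atoms: IE_2 generally rises across a period (higher Z_eff) and falls down a group (larger shell), subject to the usual subshell exceptions.
Valence configurations: Cl⁺ [Ne]3s²3p⁴, Ca⁺ [Ar]4s¹, N⁺ [He]2s²2p².
The numbers (kJ/mol): Cl 2298, Ca 1145, N 2856.
Putting it together, IE_2: Ca < Cl < N.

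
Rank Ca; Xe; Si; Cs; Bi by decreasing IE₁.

Si is in period 3, group 14; Ca is in period 4, group 2; Xe is in period 5, group 18; Cs is in period 6, group 1; Bi is in period 6, group 15.
IE₁ increases left→right with effective nuclear charge and decreases top→bottom as the valence shell moves farther out.
Here both period and group differ, so the two effects have to be weighed against each other.
Ca > Cs: both effects reinforce here, so Ca is clearly the higher of the two.
Bi > Ca: the two effects oppose for this pair; the across-period effect wins (703 vs 590 kJ/mol).
Si > Bi: period and group pull opposite ways; the down-group shift dominates (786 vs 703 kJ/mol).
Xe > Si: period and group pull opposite ways; the across-period shift dominates (1170 vs 786 kJ/mol).
Tabulated first ionization energy (kJ/mol): Si 786, Ca 590, Xe 1170, Cs 376, Bi 703.
So from highest to lowest: Xe > Si > Bi > Ca > Cs.

Xe > Si > Bi > Ca > Cs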